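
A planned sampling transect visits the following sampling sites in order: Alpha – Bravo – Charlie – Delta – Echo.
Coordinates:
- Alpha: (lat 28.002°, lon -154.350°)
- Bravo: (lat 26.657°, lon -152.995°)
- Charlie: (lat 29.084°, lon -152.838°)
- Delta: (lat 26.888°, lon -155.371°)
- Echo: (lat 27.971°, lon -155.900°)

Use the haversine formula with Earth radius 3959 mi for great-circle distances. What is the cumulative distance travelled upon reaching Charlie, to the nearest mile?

293 mi

Leg distances:
Alpha→Bravo: 124.7 mi  (cumulative 124.7 mi)
Bravo→Charlie: 168.0 mi  (cumulative 292.7 mi)
Cumulative distance at Charlie ≈ 293 mi.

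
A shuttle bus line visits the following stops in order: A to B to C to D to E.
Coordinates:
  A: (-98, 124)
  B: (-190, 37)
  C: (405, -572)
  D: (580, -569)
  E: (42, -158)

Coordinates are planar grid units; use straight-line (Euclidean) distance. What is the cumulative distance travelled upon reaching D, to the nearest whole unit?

Leg distances:
A→B: 126.6  (cumulative 126.6)
B→C: 851.4  (cumulative 978.0)
C→D: 175.0  (cumulative 1153.1)
Cumulative distance at D ≈ 1153.

1153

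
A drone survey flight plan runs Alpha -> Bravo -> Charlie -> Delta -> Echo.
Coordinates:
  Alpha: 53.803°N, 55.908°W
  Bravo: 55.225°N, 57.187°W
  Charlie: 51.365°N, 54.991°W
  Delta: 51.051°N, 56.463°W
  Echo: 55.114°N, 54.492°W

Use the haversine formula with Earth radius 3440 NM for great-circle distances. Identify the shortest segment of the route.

Leg distances:
Alpha→Bravo: 96.3 NM
Bravo→Charlie: 244.8 NM
Charlie→Delta: 58.5 NM
Delta→Echo: 254.1 NM
The shortest leg is Charlie–Delta at 58.5 NM.

Charlie–Delta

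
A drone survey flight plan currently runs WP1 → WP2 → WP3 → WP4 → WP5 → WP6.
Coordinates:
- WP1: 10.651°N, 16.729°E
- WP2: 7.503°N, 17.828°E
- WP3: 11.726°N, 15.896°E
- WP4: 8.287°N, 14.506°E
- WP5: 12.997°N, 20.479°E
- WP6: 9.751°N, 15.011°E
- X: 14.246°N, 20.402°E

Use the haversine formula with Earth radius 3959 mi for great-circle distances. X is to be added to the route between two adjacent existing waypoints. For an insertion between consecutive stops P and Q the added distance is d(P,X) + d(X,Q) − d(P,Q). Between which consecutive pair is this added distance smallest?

Added distance for inserting X between each consecutive pair:
WP1–WP2: 618.3 mi
WP2–WP3: 527.2 mi
WP3–WP4: 667.6 mi
WP4–WP5: 140.1 mi
WP5–WP6: 132.2 mi
Smallest added distance is 132.2 mi, inserting between WP5 and WP6.

between WP5 and WP6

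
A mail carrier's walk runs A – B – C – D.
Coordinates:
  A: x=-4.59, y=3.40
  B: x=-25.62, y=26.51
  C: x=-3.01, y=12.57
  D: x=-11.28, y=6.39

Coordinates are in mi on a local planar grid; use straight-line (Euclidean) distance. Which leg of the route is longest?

A–B

Leg distances:
A→B: 31.2 mi
B→C: 26.6 mi
C→D: 10.3 mi
The longest leg is A–B at 31.2 mi.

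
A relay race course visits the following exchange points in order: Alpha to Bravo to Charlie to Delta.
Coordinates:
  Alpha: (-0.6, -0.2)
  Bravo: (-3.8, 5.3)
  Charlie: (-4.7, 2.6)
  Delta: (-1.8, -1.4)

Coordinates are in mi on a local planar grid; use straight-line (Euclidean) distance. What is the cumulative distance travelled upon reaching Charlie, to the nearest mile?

9 mi

Leg distances:
Alpha→Bravo: 6.4 mi  (cumulative 6.4 mi)
Bravo→Charlie: 2.8 mi  (cumulative 9.2 mi)
Cumulative distance at Charlie ≈ 9 mi.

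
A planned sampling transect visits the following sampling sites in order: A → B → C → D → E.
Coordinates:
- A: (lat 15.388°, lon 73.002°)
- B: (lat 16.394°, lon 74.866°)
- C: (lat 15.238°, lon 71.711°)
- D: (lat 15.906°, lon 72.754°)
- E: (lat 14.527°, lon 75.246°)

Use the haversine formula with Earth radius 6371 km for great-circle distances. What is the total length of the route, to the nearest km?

Leg distances:
A→B: 228.6 km  (cumulative 228.6 km)
B→C: 361.2 km  (cumulative 589.8 km)
C→D: 134.2 km  (cumulative 723.9 km)
D→E: 308.2 km  (cumulative 1032.1 km)
Total route length ≈ 1032 km.

1032 km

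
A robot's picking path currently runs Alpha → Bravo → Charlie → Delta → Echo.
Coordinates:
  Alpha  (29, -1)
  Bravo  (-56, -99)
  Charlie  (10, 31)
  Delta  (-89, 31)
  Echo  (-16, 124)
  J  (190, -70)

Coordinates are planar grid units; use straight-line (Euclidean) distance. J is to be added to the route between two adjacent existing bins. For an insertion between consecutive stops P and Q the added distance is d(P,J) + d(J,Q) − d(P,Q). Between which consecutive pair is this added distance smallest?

Added distance for inserting J between each consecutive pair:
Alpha–Bravo: 293.1
Bravo–Charlie: 308.3
Charlie–Delta: 404.1
Delta–Echo: 461.5
Smallest added distance is 293.1, inserting between Alpha and Bravo.

between Alpha and Bravo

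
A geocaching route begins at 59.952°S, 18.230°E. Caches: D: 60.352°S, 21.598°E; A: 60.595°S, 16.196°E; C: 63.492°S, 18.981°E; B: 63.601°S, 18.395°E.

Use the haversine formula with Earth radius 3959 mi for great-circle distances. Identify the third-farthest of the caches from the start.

D

Distances from the start (59.952°S, 18.230°E):
B: 252.2 mi
C: 245.8 mi
D: 119.1 mi
A: 82.6 mi
The third-farthest is D at 119.1 mi.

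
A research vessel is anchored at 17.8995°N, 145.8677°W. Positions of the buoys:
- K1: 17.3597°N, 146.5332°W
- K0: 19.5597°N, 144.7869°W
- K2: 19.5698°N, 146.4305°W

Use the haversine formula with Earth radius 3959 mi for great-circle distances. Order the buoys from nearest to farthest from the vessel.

Computing each great-circle distance from 17.8995°N, 145.8677°W:
K1 17.3597°N, 146.5332°W: 57.5 mi
K2 19.5698°N, 146.4305°W: 121.1 mi
K0 19.5597°N, 144.7869°W: 134.8 mi

K1, K2, K0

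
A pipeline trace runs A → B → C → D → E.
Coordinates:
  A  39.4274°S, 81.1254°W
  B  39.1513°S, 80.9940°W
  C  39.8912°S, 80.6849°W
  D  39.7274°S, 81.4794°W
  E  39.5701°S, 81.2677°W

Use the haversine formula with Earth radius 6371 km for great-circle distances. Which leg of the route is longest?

Leg distances:
A→B: 32.7 km
B→C: 86.4 km
C→D: 70.3 km
D→E: 25.2 km
The longest leg is B–C at 86.4 km.

B–C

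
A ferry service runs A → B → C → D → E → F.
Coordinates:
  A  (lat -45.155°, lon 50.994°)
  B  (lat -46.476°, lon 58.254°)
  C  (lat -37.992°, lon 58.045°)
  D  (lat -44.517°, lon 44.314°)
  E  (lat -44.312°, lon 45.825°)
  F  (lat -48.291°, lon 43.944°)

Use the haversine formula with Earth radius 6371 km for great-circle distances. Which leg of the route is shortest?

D–E

Leg distances:
A→B: 581.3 km
B→C: 943.5 km
C→D: 1355.2 km
D→E: 122.2 km
E→F: 465.4 km
The shortest leg is D–E at 122.2 km.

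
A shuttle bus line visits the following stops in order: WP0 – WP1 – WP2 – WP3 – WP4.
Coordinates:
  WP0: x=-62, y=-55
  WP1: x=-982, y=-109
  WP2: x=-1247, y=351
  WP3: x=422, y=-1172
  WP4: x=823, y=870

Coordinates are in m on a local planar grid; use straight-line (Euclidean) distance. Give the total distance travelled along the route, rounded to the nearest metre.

Leg distances:
WP0→WP1: 921.6 m  (cumulative 921.6 m)
WP1→WP2: 530.9 m  (cumulative 1452.5 m)
WP2→WP3: 2259.4 m  (cumulative 3711.9 m)
WP3→WP4: 2081.0 m  (cumulative 5792.9 m)
Total route length ≈ 5793 m.

5793 m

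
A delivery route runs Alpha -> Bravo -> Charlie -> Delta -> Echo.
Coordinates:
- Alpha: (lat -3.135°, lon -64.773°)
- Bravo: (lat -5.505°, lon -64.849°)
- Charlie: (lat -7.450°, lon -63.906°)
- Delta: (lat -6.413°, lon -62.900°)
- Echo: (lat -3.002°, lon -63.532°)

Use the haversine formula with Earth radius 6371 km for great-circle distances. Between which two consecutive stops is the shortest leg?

Charlie–Delta

Leg distances:
Alpha→Bravo: 263.7 km
Bravo→Charlie: 240.1 km
Charlie→Delta: 160.1 km
Delta→Echo: 385.7 km
The shortest leg is Charlie–Delta at 160.1 km.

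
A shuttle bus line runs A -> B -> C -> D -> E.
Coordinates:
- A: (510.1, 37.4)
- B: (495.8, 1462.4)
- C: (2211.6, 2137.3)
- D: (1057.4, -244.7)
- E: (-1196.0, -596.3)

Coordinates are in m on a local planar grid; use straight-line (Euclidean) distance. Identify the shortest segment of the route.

A–B

Leg distances:
A→B: 1425.1 m
B→C: 1843.8 m
C→D: 2646.9 m
D→E: 2280.7 m
The shortest leg is A–B at 1425.1 m.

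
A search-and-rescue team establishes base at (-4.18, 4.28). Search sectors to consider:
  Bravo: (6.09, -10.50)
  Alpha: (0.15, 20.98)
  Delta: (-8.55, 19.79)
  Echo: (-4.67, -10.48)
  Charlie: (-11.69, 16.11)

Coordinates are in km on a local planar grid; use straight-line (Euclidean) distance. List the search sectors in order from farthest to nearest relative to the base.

Bravo, Alpha, Delta, Echo, Charlie

Computing each straight-line distance from (-4.18, 4.28):
Bravo (6.09, -10.50): 18.0 km
Alpha (0.15, 20.98): 17.3 km
Delta (-8.55, 19.79): 16.1 km
Echo (-4.67, -10.48): 14.8 km
Charlie (-11.69, 16.11): 14.0 km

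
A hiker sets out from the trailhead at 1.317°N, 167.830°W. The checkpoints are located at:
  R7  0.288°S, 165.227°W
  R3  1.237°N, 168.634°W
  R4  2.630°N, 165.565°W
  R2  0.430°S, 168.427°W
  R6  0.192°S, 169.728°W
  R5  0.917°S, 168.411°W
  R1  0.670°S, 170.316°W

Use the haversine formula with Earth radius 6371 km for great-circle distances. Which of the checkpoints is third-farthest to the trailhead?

Distance to each, sorted:
R1: 353.9 km
R7: 340.0 km
R4: 291.0 km
R6: 269.6 km
R5: 256.7 km
R2: 205.3 km
R3: 89.8 km
The third-farthest is R4 at 291.0 km.

R4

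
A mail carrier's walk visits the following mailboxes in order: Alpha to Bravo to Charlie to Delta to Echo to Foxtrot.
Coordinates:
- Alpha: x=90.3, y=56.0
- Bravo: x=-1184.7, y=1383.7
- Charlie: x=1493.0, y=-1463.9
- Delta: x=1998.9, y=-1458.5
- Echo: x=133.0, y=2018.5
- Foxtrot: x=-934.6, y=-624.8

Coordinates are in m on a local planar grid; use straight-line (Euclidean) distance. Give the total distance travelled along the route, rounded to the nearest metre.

Leg distances:
Alpha→Bravo: 1840.8 m  (cumulative 1840.8 m)
Bravo→Charlie: 3908.8 m  (cumulative 5749.6 m)
Charlie→Delta: 505.9 m  (cumulative 6255.5 m)
Delta→Echo: 3946.0 m  (cumulative 10201.5 m)
Echo→Foxtrot: 2850.8 m  (cumulative 13052.3 m)
Total route length ≈ 13052 m.

13052 m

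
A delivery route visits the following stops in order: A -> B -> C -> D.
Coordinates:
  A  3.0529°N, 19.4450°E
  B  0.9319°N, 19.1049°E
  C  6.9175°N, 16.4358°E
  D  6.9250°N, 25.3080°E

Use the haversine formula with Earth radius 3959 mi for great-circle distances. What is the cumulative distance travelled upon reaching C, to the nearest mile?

Leg distances:
A→B: 148.4 mi  (cumulative 148.4 mi)
B→C: 452.6 mi  (cumulative 601.1 mi)
Cumulative distance at C ≈ 601 mi.

601 mi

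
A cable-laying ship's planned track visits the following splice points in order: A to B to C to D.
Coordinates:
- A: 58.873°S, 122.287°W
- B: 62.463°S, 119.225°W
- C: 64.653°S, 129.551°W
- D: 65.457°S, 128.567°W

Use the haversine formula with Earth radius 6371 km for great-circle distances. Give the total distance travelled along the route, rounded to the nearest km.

Leg distances:
A→B: 432.5 km  (cumulative 432.5 km)
B→C: 565.4 km  (cumulative 998.0 km)
C→D: 100.6 km  (cumulative 1098.6 km)
Total route length ≈ 1099 km.

1099 km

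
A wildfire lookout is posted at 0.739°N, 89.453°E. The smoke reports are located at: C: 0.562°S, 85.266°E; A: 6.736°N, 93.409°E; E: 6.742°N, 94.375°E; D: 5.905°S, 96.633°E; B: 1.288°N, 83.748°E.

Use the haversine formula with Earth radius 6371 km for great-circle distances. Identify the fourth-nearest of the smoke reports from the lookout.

E

Distances from the lookout (0.739°N, 89.453°E):
C: 487.5 km
B: 637.2 km
A: 798.2 km
E: 862.3 km
D: 1086.8 km
The fourth-nearest is E at 862.3 km.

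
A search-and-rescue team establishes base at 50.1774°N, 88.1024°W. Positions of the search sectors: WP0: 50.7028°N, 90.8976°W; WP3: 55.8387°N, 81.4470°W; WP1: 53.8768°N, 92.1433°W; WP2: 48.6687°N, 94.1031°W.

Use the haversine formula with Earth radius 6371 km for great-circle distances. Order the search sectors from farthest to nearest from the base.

WP3, WP1, WP2, WP0

Distance from the base at 50.1774°N, 88.1024°W to each:
WP3 55.8387°N, 81.4470°W: 770.3 km
WP1 53.8768°N, 92.1433°W: 495.4 km
WP2 48.6687°N, 94.1031°W: 465.2 km
WP0 50.7028°N, 90.8976°W: 206.4 km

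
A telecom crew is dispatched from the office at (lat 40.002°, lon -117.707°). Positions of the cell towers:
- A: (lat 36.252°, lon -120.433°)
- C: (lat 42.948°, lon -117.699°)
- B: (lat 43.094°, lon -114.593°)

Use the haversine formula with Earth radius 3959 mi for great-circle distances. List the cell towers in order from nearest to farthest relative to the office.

C, B, A

Distance from the office at (lat 40.002°, lon -117.707°) to each:
C (lat 42.948°, lon -117.699°): 203.6 mi
B (lat 43.094°, lon -114.593°): 267.5 mi
A (lat 36.252°, lon -120.433°): 298.4 mi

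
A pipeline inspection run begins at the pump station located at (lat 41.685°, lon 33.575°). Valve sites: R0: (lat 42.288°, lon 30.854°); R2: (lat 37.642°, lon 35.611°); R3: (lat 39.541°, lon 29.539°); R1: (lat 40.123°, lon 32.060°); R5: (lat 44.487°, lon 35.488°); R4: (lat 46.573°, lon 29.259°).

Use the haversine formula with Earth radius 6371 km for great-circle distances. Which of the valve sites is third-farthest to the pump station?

Distance to each, sorted:
R4: 643.3 km
R2: 482.1 km
R3: 415.7 km
R5: 348.1 km
R0: 234.7 km
R1: 215.3 km
The third-farthest is R3 at 415.7 km.

R3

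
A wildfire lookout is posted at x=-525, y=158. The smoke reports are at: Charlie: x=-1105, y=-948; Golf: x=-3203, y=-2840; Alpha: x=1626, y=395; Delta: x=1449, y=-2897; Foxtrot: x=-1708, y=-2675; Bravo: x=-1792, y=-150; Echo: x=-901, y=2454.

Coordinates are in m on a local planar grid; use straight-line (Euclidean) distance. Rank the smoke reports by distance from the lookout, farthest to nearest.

Golf, Delta, Foxtrot, Echo, Alpha, Bravo, Charlie

Distance from the lookout at x=-525, y=158 to each:
Golf x=-3203, y=-2840: 4019.9 m
Delta x=1449, y=-2897: 3637.3 m
Foxtrot x=-1708, y=-2675: 3070.1 m
Echo x=-901, y=2454: 2326.6 m
Alpha x=1626, y=395: 2164.0 m
Bravo x=-1792, y=-150: 1303.9 m
Charlie x=-1105, y=-948: 1248.9 m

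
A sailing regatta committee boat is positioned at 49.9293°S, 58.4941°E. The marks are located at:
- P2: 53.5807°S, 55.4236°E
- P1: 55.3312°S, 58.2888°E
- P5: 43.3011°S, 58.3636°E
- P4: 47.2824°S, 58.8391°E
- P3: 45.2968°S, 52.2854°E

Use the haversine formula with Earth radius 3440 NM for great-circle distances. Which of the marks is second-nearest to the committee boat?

P2

Distance to each, sorted:
P4: 159.5 NM
P2: 247.1 NM
P1: 324.4 NM
P3: 374.6 NM
P5: 398.0 NM
The second-nearest is P2 at 247.1 NM.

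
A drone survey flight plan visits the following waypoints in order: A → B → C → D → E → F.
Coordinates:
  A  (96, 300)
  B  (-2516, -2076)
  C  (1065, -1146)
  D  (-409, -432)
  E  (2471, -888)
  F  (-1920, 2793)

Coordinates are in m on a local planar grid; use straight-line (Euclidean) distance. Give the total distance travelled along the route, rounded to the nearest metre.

Leg distances:
A→B: 3531.0 m  (cumulative 3531.0 m)
B→C: 3699.8 m  (cumulative 7230.8 m)
C→D: 1637.8 m  (cumulative 8868.6 m)
D→E: 2915.9 m  (cumulative 11784.5 m)
E→F: 5729.8 m  (cumulative 17514.3 m)
Total route length ≈ 17514 m.

17514 m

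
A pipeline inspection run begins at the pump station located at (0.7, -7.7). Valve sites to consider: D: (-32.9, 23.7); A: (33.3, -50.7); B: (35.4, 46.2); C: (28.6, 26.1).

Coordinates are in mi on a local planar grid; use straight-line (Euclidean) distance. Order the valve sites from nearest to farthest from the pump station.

Computing each straight-line distance from (0.7, -7.7):
C (28.6, 26.1): 43.8 mi
D (-32.9, 23.7): 46.0 mi
A (33.3, -50.7): 54.0 mi
B (35.4, 46.2): 64.1 mi

C, D, A, B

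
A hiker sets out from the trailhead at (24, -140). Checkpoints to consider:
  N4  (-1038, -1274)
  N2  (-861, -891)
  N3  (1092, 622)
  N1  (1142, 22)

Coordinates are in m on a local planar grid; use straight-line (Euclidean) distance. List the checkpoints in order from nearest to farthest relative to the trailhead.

Computing each straight-line distance from (24, -140):
N1 (1142, 22): 1129.7 m
N2 (-861, -891): 1160.7 m
N3 (1092, 622): 1312.0 m
N4 (-1038, -1274): 1553.6 m

N1, N2, N3, N4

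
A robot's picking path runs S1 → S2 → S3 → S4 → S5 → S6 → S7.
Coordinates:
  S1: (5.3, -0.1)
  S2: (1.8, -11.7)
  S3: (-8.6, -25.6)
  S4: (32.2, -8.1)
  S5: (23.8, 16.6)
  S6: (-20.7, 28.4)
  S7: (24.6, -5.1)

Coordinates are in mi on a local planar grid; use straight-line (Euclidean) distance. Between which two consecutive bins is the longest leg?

S6–S7

Leg distances:
S1→S2: 12.1 mi
S2→S3: 17.4 mi
S3→S4: 44.4 mi
S4→S5: 26.1 mi
S5→S6: 46.0 mi
S6→S7: 56.3 mi
The longest leg is S6–S7 at 56.3 mi.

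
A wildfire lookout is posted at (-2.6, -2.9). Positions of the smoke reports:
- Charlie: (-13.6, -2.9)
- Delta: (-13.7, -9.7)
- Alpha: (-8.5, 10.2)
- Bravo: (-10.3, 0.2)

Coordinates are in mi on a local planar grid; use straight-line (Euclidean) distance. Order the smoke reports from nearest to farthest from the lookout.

Computing each straight-line distance from (-2.6, -2.9):
Bravo (-10.3, 0.2): 8.3 mi
Charlie (-13.6, -2.9): 11.0 mi
Delta (-13.7, -9.7): 13.0 mi
Alpha (-8.5, 10.2): 14.4 mi

Bravo, Charlie, Delta, Alpha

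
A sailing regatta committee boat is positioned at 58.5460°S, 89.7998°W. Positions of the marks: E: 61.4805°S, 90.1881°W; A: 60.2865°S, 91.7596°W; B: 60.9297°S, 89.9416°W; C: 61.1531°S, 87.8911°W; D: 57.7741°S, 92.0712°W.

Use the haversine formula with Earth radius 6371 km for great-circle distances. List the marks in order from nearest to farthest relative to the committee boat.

D, A, B, C, E

Computing each great-circle distance from 58.5460°S, 89.7998°W:
D 57.7741°S, 92.0712°W: 158.5 km
A 60.2865°S, 91.7596°W: 223.0 km
B 60.9297°S, 89.9416°W: 265.2 km
C 61.1531°S, 87.8911°W: 308.8 km
E 61.4805°S, 90.1881°W: 327.0 km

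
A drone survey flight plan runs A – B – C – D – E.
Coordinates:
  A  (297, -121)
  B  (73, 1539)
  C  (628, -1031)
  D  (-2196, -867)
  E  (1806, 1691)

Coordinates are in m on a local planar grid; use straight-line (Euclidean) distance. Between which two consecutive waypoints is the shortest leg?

Leg distances:
A→B: 1675.0 m
B→C: 2629.2 m
C→D: 2828.8 m
D→E: 4749.7 m
The shortest leg is A–B at 1675.0 m.

A–B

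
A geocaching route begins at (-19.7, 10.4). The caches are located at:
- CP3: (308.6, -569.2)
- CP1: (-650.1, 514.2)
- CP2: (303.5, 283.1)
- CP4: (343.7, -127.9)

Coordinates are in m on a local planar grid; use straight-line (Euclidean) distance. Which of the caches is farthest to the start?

Distance to each, sorted:
CP1: 807.0 m
CP3: 666.1 m
CP2: 422.9 m
CP4: 388.8 m
The farthest is CP1 at 807.0 m.

CP1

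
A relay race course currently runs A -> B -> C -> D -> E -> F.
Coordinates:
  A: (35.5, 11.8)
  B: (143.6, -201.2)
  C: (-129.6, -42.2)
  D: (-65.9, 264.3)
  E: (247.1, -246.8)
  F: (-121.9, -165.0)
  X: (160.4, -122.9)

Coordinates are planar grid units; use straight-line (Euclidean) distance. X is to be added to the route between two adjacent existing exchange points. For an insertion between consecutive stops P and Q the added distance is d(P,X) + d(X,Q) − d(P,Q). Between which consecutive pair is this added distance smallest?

Added distance for inserting X between each consecutive pair:
A–B: 24.9
B–C: 65.0
C–D: 436.5
D–E: 0.4
E–F: 58.7
Smallest added distance is 0.4, inserting between D and E.

between D and E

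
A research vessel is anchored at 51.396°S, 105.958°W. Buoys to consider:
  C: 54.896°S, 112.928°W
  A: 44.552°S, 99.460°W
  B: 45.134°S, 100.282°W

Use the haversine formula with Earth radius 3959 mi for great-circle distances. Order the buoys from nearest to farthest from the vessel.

C, B, A

Distances from the vessel:
C 54.896°S, 112.928°W: 376.4 mi
B 45.134°S, 100.282°W: 505.0 mi
A 44.552°S, 99.460°W: 559.9 mi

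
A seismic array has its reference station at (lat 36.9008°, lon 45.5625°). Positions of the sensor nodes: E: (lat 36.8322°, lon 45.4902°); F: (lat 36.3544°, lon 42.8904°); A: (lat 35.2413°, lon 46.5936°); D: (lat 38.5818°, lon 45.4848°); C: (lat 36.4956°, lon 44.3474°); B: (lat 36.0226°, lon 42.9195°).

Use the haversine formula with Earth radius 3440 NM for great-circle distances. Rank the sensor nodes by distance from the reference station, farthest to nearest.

B, F, A, D, C, E

Computing each great-circle distance from (lat 36.9008°, lon 45.5625°):
B (lat 36.0226°, lon 42.9195°): 138.1 NM
F (lat 36.3544°, lon 42.8904°): 132.9 NM
A (lat 35.2413°, lon 46.5936°): 111.5 NM
D (lat 38.5818°, lon 45.4848°): 101.0 NM
C (lat 36.4956°, lon 44.3474°): 63.4 NM
E (lat 36.8322°, lon 45.4902°): 5.4 NM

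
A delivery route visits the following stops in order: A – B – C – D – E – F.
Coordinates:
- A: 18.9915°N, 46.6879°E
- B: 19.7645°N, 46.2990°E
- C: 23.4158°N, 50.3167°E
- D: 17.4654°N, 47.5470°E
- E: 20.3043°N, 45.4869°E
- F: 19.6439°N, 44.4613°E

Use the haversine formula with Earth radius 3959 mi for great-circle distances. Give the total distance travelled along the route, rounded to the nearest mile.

Leg distances:
A→B: 59.1 mi  (cumulative 59.1 mi)
B→C: 360.9 mi  (cumulative 420.0 mi)
C→D: 448.5 mi  (cumulative 868.5 mi)
D→E: 237.9 mi  (cumulative 1106.5 mi)
E→F: 80.7 mi  (cumulative 1187.2 mi)
Total route length ≈ 1187 mi.

1187 mi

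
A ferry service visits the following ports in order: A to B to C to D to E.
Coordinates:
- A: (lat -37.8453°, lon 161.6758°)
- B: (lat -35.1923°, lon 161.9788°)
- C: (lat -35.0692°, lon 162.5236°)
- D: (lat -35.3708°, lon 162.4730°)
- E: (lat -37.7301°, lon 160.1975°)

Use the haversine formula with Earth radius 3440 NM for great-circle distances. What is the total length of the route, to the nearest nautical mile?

385 NM

Leg distances:
A→B: 160.0 NM  (cumulative 160.0 NM)
B→C: 27.8 NM  (cumulative 187.7 NM)
C→D: 18.3 NM  (cumulative 206.0 NM)
D→E: 179.2 NM  (cumulative 385.2 NM)
Total route length ≈ 385 NM.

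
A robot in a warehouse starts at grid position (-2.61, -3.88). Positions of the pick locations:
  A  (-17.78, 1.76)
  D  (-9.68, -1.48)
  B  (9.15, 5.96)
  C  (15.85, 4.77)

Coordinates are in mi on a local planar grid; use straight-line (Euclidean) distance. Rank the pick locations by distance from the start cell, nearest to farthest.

D, B, A, C

Distances from the start cell:
D (-9.68, -1.48): 7.5 mi
B (9.15, 5.96): 15.3 mi
A (-17.78, 1.76): 16.2 mi
C (15.85, 4.77): 20.4 mi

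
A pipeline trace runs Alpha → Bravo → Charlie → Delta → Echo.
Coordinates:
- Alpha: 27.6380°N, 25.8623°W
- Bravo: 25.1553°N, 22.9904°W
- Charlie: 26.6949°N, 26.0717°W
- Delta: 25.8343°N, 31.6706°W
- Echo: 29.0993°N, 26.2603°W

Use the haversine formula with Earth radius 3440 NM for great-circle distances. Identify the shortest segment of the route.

Leg distances:
Alpha→Bravo: 214.6 NM
Bravo→Charlie: 190.3 NM
Charlie→Delta: 305.8 NM
Delta→Echo: 348.5 NM
The shortest leg is Bravo–Charlie at 190.3 NM.

Bravo–Charlie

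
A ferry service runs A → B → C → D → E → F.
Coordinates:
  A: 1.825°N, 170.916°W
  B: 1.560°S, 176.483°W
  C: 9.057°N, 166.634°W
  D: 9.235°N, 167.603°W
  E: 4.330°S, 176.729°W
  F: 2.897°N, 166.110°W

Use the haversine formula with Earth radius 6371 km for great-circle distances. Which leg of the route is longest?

D–E

Leg distances:
A→B: 724.4 km
B→C: 1607.6 km
C→D: 108.2 km
D→E: 1816.1 km
E→F: 1427.6 km
The longest leg is D–E at 1816.1 km.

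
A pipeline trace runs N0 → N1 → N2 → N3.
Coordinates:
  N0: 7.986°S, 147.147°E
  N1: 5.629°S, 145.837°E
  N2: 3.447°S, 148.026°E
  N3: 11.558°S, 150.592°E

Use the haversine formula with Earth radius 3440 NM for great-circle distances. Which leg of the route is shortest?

Leg distances:
N0→N1: 161.6 NM
N1→N2: 185.3 NM
N2→N3: 510.3 NM
The shortest leg is N0–N1 at 161.6 NM.

N0–N1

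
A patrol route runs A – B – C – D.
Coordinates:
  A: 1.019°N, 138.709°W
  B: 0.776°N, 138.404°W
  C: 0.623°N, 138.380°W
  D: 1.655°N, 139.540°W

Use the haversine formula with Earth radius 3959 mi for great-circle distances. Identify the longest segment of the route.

C–D

Leg distances:
A→B: 26.9 mi
B→C: 10.7 mi
C→D: 107.3 mi
The longest leg is C–D at 107.3 mi.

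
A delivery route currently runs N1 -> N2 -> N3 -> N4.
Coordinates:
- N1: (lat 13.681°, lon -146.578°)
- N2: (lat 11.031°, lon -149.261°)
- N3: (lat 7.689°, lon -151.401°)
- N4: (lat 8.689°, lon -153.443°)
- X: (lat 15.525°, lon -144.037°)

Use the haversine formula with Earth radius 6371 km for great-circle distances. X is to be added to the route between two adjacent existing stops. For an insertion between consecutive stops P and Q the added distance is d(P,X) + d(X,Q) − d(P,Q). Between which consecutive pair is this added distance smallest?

between N1 and N2

Added distance for inserting X between each consecutive pair:
N1–N2: 681.7 km
N2–N3: 1498.7 km
N3–N4: 2206.7 km
Smallest added distance is 681.7 km, inserting between N1 and N2.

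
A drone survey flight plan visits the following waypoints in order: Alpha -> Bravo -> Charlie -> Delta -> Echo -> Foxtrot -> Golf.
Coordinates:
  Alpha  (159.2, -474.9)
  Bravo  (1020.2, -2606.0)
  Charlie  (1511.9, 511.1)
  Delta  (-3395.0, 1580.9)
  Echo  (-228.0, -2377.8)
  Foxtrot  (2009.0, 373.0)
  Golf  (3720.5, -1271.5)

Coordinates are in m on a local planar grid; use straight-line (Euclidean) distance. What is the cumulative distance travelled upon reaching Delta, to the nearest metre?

Leg distances:
Alpha→Bravo: 2298.5 m  (cumulative 2298.5 m)
Bravo→Charlie: 3155.6 m  (cumulative 5454.1 m)
Charlie→Delta: 5022.2 m  (cumulative 10476.3 m)
Cumulative distance at Delta ≈ 10476 m.

10476 m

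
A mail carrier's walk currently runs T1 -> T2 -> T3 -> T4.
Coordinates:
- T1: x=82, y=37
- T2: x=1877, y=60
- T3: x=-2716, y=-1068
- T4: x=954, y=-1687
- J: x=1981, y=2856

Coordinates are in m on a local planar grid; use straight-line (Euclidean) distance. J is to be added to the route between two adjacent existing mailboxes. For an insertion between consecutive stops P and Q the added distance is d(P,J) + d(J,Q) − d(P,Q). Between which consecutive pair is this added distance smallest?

Added distance for inserting J between each consecutive pair:
T1–T2: 4401.8 m
T2–T3: 4188.9 m
T3–T4: 7056.2 m
Smallest added distance is 4188.9 m, inserting between T2 and T3.

between T2 and T3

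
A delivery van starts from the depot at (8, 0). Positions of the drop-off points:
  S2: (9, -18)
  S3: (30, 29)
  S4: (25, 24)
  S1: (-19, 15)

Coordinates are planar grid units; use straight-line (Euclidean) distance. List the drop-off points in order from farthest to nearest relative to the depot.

Computing each straight-line distance from (8, 0):
S3 (30, 29): 36.4
S1 (-19, 15): 30.9
S4 (25, 24): 29.4
S2 (9, -18): 18.0

S3, S1, S4, S2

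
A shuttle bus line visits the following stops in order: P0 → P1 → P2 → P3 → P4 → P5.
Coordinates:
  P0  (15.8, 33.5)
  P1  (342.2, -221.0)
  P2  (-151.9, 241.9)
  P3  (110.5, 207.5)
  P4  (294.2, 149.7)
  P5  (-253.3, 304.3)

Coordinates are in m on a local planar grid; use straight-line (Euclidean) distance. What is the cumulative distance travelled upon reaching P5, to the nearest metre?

2117 m

Leg distances:
P0→P1: 413.9 m  (cumulative 413.9 m)
P1→P2: 677.1 m  (cumulative 1091.0 m)
P2→P3: 264.6 m  (cumulative 1355.6 m)
P3→P4: 192.6 m  (cumulative 1548.2 m)
P4→P5: 568.9 m  (cumulative 2117.1 m)
Cumulative distance at P5 ≈ 2117 m.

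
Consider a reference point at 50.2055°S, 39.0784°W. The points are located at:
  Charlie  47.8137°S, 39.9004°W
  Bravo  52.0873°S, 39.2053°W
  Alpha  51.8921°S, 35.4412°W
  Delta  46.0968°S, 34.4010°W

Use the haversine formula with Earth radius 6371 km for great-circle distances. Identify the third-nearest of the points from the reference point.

Alpha

Distances from the reference point (50.2055°S, 39.0784°W):
Bravo: 209.4 km
Charlie: 272.6 km
Alpha: 315.9 km
Delta: 573.5 km
The third-nearest is Alpha at 315.9 km.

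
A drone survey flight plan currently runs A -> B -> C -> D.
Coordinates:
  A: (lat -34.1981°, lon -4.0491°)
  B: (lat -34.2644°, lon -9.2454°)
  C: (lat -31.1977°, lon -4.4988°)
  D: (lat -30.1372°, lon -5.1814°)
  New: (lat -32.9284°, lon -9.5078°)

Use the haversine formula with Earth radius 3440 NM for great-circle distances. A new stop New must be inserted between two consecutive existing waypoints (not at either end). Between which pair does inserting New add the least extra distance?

between B and C

Added distance for inserting New between each consecutive pair:
A–B: 106.8 NM
B–C: 54.3 NM
C–D: 480.0 NM
Smallest added distance is 54.3 NM, inserting between B and C.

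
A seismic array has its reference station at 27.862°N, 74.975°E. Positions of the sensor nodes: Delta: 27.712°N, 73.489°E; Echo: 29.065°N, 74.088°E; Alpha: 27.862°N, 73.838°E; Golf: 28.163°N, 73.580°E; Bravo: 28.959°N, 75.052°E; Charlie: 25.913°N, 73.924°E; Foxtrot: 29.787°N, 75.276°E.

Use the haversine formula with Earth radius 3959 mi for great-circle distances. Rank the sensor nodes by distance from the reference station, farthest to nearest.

Distance from the reference station at 27.862°N, 74.975°E to each:
Charlie 25.913°N, 73.924°E: 149.4 mi
Foxtrot 29.787°N, 75.276°E: 134.3 mi
Echo 29.065°N, 74.088°E: 99.1 mi
Delta 27.712°N, 73.489°E: 91.4 mi
Golf 28.163°N, 73.580°E: 87.6 mi
Bravo 28.959°N, 75.052°E: 75.9 mi
Alpha 27.862°N, 73.838°E: 69.5 mi

Charlie, Foxtrot, Echo, Delta, Golf, Bravo, Alpha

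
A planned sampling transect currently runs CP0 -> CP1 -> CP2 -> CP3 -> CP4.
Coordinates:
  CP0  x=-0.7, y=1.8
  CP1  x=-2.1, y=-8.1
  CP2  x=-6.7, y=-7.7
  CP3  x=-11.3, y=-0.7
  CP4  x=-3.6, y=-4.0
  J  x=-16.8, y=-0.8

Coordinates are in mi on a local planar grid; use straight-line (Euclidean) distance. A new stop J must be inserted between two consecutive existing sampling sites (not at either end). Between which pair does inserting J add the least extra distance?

Added distance for inserting J between each consecutive pair:
CP0–CP1: 22.7 mi
CP1–CP2: 24.0 mi
CP2–CP3: 9.4 mi
CP3–CP4: 10.7 mi
Smallest added distance is 9.4 mi, inserting between CP2 and CP3.

between CP2 and CP3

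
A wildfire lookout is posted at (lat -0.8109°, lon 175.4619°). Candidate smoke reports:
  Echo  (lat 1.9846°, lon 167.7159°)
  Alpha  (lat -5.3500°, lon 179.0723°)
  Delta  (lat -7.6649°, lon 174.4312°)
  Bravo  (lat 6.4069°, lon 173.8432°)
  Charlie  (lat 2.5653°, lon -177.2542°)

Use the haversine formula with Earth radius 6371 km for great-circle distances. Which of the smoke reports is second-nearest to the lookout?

Distances from the lookout ((lat -0.8109°, lon 175.4619°)):
Alpha: 644.5 km
Delta: 770.6 km
Bravo: 822.4 km
Charlie: 892.5 km
Echo: 915.6 km
The second-nearest is Delta at 770.6 km.

Delta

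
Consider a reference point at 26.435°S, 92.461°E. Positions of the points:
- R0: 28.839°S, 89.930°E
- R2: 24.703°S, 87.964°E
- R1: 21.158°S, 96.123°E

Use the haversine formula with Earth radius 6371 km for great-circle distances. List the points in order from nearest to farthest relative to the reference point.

Computing each great-circle distance from 26.435°S, 92.461°E:
R0 28.839°S, 89.930°E: 365.5 km
R2 24.703°S, 87.964°E: 490.4 km
R1 21.158°S, 96.123°E: 695.0 km

R0, R2, R1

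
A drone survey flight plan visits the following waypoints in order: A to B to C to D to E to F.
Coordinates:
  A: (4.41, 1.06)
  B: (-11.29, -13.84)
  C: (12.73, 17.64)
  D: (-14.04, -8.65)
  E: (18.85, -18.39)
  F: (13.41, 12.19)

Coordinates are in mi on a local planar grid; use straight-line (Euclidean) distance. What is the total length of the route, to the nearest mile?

164 mi

Leg distances:
A→B: 21.6 mi  (cumulative 21.6 mi)
B→C: 39.6 mi  (cumulative 61.2 mi)
C→D: 37.5 mi  (cumulative 98.8 mi)
D→E: 34.3 mi  (cumulative 133.1 mi)
E→F: 31.1 mi  (cumulative 164.1 mi)
Total route length ≈ 164 mi.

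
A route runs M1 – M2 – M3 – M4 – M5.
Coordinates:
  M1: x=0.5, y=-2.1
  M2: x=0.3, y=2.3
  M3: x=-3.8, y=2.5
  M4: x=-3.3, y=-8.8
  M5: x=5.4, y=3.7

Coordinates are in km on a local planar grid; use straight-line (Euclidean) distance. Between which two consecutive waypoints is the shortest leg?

M2–M3

Leg distances:
M1→M2: 4.4 km
M2→M3: 4.1 km
M3→M4: 11.3 km
M4→M5: 15.2 km
The shortest leg is M2–M3 at 4.1 km.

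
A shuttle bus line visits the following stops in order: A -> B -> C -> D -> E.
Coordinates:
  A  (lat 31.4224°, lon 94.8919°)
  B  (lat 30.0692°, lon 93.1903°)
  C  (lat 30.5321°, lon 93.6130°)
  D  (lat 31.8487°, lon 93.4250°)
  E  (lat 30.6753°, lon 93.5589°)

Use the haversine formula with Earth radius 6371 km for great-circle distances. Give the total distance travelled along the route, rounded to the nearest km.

Leg distances:
A→B: 221.5 km  (cumulative 221.5 km)
B→C: 65.5 km  (cumulative 287.1 km)
C→D: 147.5 km  (cumulative 434.6 km)
D→E: 131.1 km  (cumulative 565.7 km)
Total route length ≈ 566 km.

566 km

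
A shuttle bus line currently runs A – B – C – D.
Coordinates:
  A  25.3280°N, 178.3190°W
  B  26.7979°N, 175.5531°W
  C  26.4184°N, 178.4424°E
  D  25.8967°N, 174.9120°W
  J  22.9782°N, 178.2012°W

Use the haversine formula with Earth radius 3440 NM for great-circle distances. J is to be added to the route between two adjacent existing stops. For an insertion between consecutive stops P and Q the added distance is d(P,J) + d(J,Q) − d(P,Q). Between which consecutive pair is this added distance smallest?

Added distance for inserting J between each consecutive pair:
A–B: 238.8 NM
B–C: 223.8 NM
C–D: 167.5 NM
Smallest added distance is 167.5 NM, inserting between C and D.

between C and D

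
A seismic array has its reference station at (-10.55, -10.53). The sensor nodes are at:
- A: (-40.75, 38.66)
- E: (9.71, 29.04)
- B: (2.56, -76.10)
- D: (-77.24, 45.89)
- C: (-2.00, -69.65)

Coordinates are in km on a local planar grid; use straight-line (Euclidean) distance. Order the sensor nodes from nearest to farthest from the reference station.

E, A, C, B, D

Distances from the reference station:
E (9.71, 29.04): 44.5 km
A (-40.75, 38.66): 57.7 km
C (-2.00, -69.65): 59.7 km
B (2.56, -76.10): 66.9 km
D (-77.24, 45.89): 87.4 km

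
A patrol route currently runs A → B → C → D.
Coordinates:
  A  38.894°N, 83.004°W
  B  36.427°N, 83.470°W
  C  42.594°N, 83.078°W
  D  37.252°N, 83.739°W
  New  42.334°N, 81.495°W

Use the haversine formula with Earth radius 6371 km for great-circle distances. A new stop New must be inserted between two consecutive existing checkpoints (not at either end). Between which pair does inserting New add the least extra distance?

between B and C

Added distance for inserting New between each consecutive pair:
A–B: 804.1 km
B–C: 124.8 km
C–D: 133.0 km
Smallest added distance is 124.8 km, inserting between B and C.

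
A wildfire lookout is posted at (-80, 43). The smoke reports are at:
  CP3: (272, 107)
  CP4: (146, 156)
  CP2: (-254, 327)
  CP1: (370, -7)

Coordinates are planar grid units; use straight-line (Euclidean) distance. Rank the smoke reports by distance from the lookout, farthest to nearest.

Distances from the lookout:
CP1 (370, -7): 452.8
CP3 (272, 107): 357.8
CP2 (-254, 327): 333.1
CP4 (146, 156): 252.7

CP1, CP3, CP2, CP4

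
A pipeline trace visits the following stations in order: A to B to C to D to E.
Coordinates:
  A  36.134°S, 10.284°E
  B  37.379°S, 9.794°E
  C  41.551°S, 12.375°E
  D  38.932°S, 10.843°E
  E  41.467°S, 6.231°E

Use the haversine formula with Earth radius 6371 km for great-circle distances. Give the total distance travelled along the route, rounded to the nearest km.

1461 km

Leg distances:
A→B: 145.2 km  (cumulative 145.2 km)
B→C: 514.0 km  (cumulative 659.2 km)
C→D: 318.9 km  (cumulative 978.1 km)
D→E: 482.5 km  (cumulative 1460.6 km)
Total route length ≈ 1461 km.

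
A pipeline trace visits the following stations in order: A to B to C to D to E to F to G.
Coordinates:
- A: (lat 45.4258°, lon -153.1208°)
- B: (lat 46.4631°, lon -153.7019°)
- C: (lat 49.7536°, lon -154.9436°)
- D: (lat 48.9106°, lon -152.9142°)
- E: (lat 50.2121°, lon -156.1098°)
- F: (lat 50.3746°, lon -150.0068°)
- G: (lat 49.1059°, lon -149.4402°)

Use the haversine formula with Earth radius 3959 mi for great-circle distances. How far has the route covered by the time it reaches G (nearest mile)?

950 mi

Leg distances:
A→B: 76.9 mi  (cumulative 76.9 mi)
B→C: 234.5 mi  (cumulative 311.4 mi)
C→D: 108.4 mi  (cumulative 419.7 mi)
D→E: 169.1 mi  (cumulative 588.8 mi)
E→F: 269.6 mi  (cumulative 858.4 mi)
F→G: 91.2 mi  (cumulative 949.6 mi)
Cumulative distance at G ≈ 950 mi.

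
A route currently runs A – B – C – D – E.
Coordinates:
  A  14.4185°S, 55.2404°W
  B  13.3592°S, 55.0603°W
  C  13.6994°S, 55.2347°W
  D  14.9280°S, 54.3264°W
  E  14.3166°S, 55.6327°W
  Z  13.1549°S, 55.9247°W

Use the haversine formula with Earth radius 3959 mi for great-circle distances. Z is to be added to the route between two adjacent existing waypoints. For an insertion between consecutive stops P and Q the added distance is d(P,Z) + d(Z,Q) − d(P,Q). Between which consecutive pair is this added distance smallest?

Added distance for inserting Z between each consecutive pair:
A–B: 84.3 mi
B–C: 93.3 mi
C–D: 118.0 mi
D–E: 148.4 mi
Smallest added distance is 84.3 mi, inserting between A and B.

between A and B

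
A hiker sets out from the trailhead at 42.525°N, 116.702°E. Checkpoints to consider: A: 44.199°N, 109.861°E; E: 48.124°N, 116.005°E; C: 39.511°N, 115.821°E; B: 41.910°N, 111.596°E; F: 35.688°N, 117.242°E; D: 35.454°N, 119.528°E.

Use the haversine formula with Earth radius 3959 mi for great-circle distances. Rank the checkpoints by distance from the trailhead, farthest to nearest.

D, F, E, A, B, C

Distances from the trailhead:
D 35.454°N, 119.528°E: 511.5 mi
F 35.688°N, 117.242°E: 473.3 mi
E 48.124°N, 116.005°E: 388.4 mi
A 44.199°N, 109.861°E: 362.5 mi
B 41.910°N, 111.596°E: 264.7 mi
C 39.511°N, 115.821°E: 213.3 mi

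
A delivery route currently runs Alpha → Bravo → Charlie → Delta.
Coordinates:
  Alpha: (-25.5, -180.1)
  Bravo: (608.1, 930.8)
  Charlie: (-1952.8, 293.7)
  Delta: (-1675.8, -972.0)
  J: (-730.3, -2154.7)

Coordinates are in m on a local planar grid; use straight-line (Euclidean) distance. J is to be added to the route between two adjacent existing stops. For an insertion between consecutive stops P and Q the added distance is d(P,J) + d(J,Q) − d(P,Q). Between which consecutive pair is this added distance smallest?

Added distance for inserting J between each consecutive pair:
Alpha–Bravo: 4181.0 m
Bravo–Charlie: 3461.0 m
Charlie–Delta: 2955.2 m
Smallest added distance is 2955.2 m, inserting between Charlie and Delta.

between Charlie and Delta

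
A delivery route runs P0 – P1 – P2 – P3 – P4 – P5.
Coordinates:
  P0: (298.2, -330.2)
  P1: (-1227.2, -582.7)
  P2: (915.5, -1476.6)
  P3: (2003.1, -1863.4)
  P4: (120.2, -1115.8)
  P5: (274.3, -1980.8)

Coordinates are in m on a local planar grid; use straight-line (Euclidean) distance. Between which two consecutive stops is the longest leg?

Leg distances:
P0→P1: 1546.2 m
P1→P2: 2321.7 m
P2→P3: 1154.3 m
P3→P4: 2025.9 m
P4→P5: 878.6 m
The longest leg is P1–P2 at 2321.7 m.

P1–P2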